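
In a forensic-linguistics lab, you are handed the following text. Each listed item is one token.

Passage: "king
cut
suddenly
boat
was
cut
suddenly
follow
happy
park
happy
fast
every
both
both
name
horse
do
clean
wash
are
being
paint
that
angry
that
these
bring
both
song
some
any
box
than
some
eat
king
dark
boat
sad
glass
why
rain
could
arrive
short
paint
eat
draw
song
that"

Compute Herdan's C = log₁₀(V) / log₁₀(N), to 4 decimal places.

0.9252

N = 51, V = 38.
log₁₀(V) = 1.579784, log₁₀(N) = 1.707570
C = 1.579784 / 1.707570 = 0.9252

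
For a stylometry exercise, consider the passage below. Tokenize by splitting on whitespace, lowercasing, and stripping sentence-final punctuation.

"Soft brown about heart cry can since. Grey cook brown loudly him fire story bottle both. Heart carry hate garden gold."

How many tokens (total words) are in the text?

21

Tokens: soft, brown, about, heart, cry, can, since, grey, cook, brown, loudly, him, fire, story, bottle, both, heart, carry, hate, garden, gold
N = 21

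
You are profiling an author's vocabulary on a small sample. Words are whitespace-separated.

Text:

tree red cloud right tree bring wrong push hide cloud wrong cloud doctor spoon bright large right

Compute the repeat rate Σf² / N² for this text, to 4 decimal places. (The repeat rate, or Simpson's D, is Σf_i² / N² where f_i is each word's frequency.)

0.1003

Frequencies: cloud:3, tree:2, right:2, wrong:2, red:1, bring:1, push:1, hide:1, doctor:1, spoon:1, bright:1, large:1
Σf² = 29; N² = 289
Repeat rate = 29 / 289 = 0.1003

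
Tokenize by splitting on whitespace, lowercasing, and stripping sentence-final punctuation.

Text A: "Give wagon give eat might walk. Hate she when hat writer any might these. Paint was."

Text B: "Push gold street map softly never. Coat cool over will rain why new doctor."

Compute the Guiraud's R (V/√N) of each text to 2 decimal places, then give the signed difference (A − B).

-0.24

A: V=14, N=16, R=3.50
B: V=14, N=14, R=3.74
Difference = 3.50 − 3.74 = -0.24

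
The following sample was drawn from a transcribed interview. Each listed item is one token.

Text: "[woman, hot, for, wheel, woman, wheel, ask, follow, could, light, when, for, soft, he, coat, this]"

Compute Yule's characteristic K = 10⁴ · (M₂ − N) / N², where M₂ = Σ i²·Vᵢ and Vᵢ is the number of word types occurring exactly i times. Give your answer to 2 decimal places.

Frequencies: woman:2, for:2, wheel:2, hot:1, ask:1, follow:1, could:1, light:1, when:1, soft:1, he:1, coat:1, this:1
N = 16. Frequency spectrum: V_1=10, V_2=3
M₂ = 1²·10 + 2²·3 = 22
K = 10000 × (22 − 16) / 16² = 234.38

234.38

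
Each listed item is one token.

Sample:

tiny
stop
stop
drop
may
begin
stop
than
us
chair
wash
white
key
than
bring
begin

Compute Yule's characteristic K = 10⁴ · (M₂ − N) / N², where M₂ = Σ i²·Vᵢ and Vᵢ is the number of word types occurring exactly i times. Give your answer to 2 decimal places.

Frequencies: stop:3, begin:2, than:2, tiny:1, drop:1, may:1, us:1, chair:1, wash:1, white:1, key:1, bring:1
N = 16. Frequency spectrum: V_1=9, V_2=2, V_3=1
M₂ = 1²·9 + 2²·2 + 3²·1 = 26
K = 10000 × (26 − 16) / 16² = 390.63

390.63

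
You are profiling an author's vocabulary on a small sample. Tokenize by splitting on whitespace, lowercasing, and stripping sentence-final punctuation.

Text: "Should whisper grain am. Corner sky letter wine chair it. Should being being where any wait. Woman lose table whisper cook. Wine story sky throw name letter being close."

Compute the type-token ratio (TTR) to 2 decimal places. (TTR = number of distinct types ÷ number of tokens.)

0.76

N = 29 tokens, V = 22 types.
TTR = V / N = 22 / 29 = 0.76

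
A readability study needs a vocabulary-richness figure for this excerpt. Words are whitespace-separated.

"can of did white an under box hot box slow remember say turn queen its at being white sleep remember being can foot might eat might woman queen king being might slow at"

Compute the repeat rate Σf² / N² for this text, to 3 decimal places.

Frequencies: being:3, might:3, can:2, white:2, box:2, slow:2, remember:2, queen:2, at:2, of:1, did:1, an:1, under:1, hot:1, say:1, turn:1, its:1, sleep:1, foot:1, eat:1, … (2 more, each freq 1)
Σf² = 59; N² = 1089
Repeat rate = 59 / 1089 = 0.054

0.054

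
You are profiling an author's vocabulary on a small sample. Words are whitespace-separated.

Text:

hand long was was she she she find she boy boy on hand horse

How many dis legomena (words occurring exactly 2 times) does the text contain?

3

Frequencies: she:4, hand:2, was:2, boy:2, long:1, find:1, on:1, horse:1
Words with frequency 2: boy, hand, was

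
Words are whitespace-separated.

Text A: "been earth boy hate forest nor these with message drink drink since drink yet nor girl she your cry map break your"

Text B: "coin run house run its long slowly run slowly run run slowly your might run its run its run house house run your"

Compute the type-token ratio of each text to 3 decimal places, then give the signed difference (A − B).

TTR(A) = 18/22 = 0.818
TTR(B) = 8/23 = 0.348
Difference = 0.818 − 0.348 = 0.470

0.470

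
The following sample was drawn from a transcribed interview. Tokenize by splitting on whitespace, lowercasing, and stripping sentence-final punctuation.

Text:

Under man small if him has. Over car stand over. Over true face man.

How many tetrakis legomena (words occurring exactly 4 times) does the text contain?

Frequencies: over:3, man:2, under:1, small:1, if:1, him:1, has:1, car:1, stand:1, true:1, face:1
Words with frequency 4: (none)

0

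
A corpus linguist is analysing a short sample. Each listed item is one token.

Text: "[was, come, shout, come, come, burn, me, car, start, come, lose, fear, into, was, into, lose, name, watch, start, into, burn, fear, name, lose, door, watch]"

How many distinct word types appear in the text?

13

Distinct types: {burn, car, come, door, fear, into, lose, me, name, shout, start, was, watch}
V = 13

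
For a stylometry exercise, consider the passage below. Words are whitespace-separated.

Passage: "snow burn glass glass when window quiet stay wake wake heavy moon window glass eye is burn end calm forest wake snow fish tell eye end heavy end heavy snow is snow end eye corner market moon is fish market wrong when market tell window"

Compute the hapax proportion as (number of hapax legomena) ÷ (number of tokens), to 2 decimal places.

0.13

Frequencies: snow:4, end:4, glass:3, window:3, wake:3, heavy:3, eye:3, is:3, market:3, burn:2, when:2, moon:2, fish:2, tell:2, quiet:1, stay:1, calm:1, forest:1, corner:1, wrong:1
Hapax count = 6; token count = 45.
Ratio = 6 / 45 = 0.13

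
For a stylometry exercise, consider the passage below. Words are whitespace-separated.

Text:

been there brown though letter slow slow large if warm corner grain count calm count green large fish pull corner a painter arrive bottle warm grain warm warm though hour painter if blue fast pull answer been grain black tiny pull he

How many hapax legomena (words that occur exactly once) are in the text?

Frequencies: warm:4, grain:3, pull:3, been:2, though:2, slow:2, large:2, if:2, corner:2, count:2, painter:2, there:1, brown:1, letter:1, calm:1, green:1, fish:1, a:1, arrive:1, bottle:1, … (7 more, each freq 1)
Hapax (freq=1): a, answer, arrive, black, blue, bottle, brown, calm, fast, fish, green, he, hour, letter, there, tiny

16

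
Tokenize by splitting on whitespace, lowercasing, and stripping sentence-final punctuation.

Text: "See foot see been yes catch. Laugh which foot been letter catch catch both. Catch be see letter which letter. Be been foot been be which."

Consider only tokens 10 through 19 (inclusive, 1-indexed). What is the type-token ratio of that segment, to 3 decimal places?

0.700

Segment tokens 10–19: been, letter, catch, catch, both, catch, be, see, letter, which
Segment N = 10, segment V = 7.
TTR = 7 / 10 = 0.700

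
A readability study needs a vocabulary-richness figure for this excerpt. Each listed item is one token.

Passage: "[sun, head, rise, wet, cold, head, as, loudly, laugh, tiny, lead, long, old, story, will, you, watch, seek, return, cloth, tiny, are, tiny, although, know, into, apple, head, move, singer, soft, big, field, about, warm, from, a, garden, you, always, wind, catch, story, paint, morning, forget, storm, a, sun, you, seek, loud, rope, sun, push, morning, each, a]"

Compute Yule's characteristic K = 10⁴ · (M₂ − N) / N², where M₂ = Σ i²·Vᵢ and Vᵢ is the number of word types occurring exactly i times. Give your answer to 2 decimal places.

107.02

Frequencies: sun:3, head:3, tiny:3, you:3, a:3, story:2, seek:2, morning:2, rise:1, wet:1, cold:1, as:1, loudly:1, laugh:1, lead:1, long:1, old:1, will:1, watch:1, return:1, … (25 more, each freq 1)
N = 58. Frequency spectrum: V_1=37, V_2=3, V_3=5
M₂ = 1²·37 + 2²·3 + 3²·5 = 94
K = 10000 × (94 − 58) / 58² = 107.02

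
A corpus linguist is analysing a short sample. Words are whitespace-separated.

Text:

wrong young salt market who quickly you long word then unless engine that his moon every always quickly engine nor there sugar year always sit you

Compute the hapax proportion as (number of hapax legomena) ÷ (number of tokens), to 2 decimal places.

0.69

Frequencies: quickly:2, you:2, engine:2, always:2, wrong:1, young:1, salt:1, market:1, who:1, long:1, word:1, then:1, unless:1, that:1, his:1, moon:1, every:1, nor:1, there:1, sugar:1, … (2 more, each freq 1)
Hapax count = 18; token count = 26.
Ratio = 18 / 26 = 0.69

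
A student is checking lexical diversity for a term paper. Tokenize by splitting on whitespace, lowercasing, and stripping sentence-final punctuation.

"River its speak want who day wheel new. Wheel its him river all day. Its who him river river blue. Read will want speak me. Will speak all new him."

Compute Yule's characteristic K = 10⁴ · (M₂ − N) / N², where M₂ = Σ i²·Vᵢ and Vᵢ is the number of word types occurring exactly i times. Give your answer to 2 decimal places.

Frequencies: river:4, its:3, speak:3, him:3, want:2, who:2, day:2, wheel:2, new:2, all:2, will:2, blue:1, read:1, me:1
N = 30. Frequency spectrum: V_1=3, V_2=7, V_3=3, V_4=1
M₂ = 1²·3 + 2²·7 + 3²·3 + 4²·1 = 74
K = 10000 × (74 − 30) / 30² = 488.89

488.89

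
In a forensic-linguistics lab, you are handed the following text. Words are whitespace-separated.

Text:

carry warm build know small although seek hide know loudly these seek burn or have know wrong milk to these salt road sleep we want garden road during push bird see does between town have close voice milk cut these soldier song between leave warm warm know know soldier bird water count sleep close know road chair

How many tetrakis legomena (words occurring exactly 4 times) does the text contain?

Frequencies: know:6, warm:3, these:3, road:3, seek:2, have:2, milk:2, sleep:2, bird:2, between:2, close:2, soldier:2, carry:1, build:1, small:1, although:1, hide:1, loudly:1, burn:1, or:1, … (18 more, each freq 1)
Words with frequency 4: (none)

0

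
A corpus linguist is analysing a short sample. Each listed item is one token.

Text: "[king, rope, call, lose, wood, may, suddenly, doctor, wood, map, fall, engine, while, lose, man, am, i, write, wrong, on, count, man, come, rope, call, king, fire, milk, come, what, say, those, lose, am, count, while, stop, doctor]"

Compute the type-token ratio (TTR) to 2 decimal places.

N = 38 tokens, V = 26 types.
TTR = V / N = 26 / 38 = 0.68

0.68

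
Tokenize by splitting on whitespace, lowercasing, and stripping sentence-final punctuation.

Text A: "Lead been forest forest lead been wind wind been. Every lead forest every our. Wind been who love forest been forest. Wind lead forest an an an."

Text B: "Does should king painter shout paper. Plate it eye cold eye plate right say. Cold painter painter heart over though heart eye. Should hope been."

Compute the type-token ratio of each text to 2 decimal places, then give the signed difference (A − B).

TTR(A) = 9/27 = 0.33
TTR(B) = 17/25 = 0.68
Difference = 0.33 − 0.68 = -0.35

-0.35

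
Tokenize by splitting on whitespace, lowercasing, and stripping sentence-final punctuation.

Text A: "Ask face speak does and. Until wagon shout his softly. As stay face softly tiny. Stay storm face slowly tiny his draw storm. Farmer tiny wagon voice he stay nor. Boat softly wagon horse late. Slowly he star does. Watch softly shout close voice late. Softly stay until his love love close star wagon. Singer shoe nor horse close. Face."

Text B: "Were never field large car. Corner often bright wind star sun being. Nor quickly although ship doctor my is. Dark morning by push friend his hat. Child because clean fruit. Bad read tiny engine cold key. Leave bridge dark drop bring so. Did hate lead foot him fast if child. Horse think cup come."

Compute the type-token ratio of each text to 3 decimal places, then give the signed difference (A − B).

-0.480

TTR(A) = 29/60 = 0.483
TTR(B) = 52/54 = 0.963
Difference = 0.483 − 0.963 = -0.480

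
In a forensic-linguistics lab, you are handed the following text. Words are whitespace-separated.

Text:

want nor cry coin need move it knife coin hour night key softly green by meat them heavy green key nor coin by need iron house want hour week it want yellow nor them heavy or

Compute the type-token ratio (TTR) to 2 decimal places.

N = 36 tokens, V = 22 types.
TTR = V / N = 22 / 36 = 0.61

0.61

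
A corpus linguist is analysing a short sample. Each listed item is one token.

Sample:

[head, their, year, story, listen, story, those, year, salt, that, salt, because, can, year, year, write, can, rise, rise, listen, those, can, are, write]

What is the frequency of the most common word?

Frequencies: year:4, can:3, story:2, listen:2, those:2, salt:2, write:2, rise:2, head:1, their:1, that:1, because:1, are:1
Most common: 'year' with frequency 4.

4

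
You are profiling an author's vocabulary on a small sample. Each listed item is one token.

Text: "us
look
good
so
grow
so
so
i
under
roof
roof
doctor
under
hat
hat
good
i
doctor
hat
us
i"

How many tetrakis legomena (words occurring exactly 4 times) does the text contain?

0

Frequencies: so:3, i:3, hat:3, us:2, good:2, under:2, roof:2, doctor:2, look:1, grow:1
Words with frequency 4: (none)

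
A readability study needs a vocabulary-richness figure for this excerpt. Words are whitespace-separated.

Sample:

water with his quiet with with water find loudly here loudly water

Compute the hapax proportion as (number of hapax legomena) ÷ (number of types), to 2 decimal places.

0.57

Frequencies: water:3, with:3, loudly:2, his:1, quiet:1, find:1, here:1
Hapax count = 4; type count = 7.
Ratio = 4 / 7 = 0.57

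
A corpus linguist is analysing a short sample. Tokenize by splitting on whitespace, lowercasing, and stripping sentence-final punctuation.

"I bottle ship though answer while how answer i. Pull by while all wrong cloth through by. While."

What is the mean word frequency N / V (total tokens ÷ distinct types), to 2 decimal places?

1.38

N = 18 tokens, V = 13 types.
Mean frequency = N / V = 18 / 13 = 1.38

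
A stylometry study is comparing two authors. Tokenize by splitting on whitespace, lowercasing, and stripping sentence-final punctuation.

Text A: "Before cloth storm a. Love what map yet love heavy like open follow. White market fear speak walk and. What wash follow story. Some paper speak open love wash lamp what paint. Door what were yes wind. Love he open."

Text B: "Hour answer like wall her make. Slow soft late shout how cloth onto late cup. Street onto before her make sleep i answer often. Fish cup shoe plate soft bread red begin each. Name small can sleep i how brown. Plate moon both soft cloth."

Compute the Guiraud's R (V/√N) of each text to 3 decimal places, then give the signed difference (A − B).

A: V=29, N=40, R=4.585
B: V=32, N=45, R=4.770
Difference = 4.585 − 4.770 = -0.185

-0.185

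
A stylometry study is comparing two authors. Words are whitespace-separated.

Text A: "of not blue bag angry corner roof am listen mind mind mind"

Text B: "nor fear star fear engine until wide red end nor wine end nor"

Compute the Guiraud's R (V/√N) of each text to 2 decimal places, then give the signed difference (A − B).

A: V=10, N=12, R=2.89
B: V=9, N=13, R=2.50
Difference = 2.89 − 2.50 = 0.39

0.39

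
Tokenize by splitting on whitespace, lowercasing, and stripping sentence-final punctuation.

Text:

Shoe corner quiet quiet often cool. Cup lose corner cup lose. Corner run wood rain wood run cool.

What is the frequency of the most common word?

Frequencies: corner:3, quiet:2, cool:2, cup:2, lose:2, run:2, wood:2, shoe:1, often:1, rain:1
Most common: 'corner' with frequency 3.

3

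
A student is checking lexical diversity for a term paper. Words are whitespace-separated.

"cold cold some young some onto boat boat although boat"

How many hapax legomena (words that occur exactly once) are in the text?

3

Frequencies: boat:3, cold:2, some:2, young:1, onto:1, although:1
Hapax (freq=1): although, onto, young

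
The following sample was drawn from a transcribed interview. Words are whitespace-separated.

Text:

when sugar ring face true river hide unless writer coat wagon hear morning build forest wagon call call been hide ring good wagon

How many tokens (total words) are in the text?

23

Tokens: when, sugar, ring, face, true, river, hide, unless, writer, coat, wagon, hear, morning, build, forest, wagon, call, call, been, hide, ring, good, wagon
N = 23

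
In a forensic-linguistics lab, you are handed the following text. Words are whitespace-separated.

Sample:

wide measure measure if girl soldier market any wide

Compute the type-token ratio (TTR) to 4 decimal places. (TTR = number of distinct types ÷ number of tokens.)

N = 9 tokens, V = 7 types.
TTR = V / N = 7 / 9 = 0.7778

0.7778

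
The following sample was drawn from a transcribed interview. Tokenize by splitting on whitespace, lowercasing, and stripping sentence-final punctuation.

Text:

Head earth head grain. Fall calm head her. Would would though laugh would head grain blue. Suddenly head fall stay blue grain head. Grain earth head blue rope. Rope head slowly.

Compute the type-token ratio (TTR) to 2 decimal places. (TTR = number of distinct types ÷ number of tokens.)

N = 31 tokens, V = 14 types.
TTR = V / N = 14 / 31 = 0.45

0.45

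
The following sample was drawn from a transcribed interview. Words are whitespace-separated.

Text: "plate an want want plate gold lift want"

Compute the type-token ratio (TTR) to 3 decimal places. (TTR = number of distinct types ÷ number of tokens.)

N = 8 tokens, V = 5 types.
TTR = V / N = 5 / 8 = 0.625

0.625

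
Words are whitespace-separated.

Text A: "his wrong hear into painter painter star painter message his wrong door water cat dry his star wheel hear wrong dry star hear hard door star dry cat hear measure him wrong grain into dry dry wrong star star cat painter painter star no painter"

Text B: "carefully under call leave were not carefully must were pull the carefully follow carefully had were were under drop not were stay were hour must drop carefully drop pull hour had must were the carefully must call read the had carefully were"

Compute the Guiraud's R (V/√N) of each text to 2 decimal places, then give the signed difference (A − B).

0.22

A: V=17, N=45, R=2.53
B: V=15, N=42, R=2.31
Difference = 2.53 − 2.31 = 0.22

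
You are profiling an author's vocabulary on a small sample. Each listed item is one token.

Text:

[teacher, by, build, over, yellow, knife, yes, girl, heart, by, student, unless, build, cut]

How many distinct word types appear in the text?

Distinct types: {build, by, cut, girl, heart, knife, over, student, teacher, unless, yellow, yes}
V = 12

12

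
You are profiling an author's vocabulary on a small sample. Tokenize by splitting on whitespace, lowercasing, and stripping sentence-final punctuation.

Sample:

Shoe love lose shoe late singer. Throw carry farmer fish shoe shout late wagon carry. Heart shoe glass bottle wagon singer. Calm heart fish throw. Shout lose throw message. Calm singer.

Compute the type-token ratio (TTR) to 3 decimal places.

0.516

N = 31 tokens, V = 16 types.
TTR = V / N = 16 / 31 = 0.516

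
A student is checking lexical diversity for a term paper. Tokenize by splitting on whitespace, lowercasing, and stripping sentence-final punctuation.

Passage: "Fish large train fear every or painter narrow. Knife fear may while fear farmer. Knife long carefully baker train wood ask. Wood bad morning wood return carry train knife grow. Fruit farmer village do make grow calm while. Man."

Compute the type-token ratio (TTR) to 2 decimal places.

N = 39 tokens, V = 28 types.
TTR = V / N = 28 / 39 = 0.72

0.72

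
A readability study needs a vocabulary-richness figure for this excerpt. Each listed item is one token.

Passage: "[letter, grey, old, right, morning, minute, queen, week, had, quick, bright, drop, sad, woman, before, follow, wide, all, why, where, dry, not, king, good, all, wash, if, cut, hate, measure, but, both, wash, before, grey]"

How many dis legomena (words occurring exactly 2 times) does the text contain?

4

Frequencies: grey:2, before:2, all:2, wash:2, letter:1, old:1, right:1, morning:1, minute:1, queen:1, week:1, had:1, quick:1, bright:1, drop:1, sad:1, woman:1, follow:1, wide:1, why:1, … (11 more, each freq 1)
Words with frequency 2: all, before, grey, wash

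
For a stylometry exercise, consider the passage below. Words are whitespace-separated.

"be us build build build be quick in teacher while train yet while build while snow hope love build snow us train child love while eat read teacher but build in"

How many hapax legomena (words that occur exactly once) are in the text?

7

Frequencies: build:6, while:4, be:2, us:2, in:2, teacher:2, train:2, snow:2, love:2, quick:1, yet:1, hope:1, child:1, eat:1, read:1, but:1
Hapax (freq=1): but, child, eat, hope, quick, read, yet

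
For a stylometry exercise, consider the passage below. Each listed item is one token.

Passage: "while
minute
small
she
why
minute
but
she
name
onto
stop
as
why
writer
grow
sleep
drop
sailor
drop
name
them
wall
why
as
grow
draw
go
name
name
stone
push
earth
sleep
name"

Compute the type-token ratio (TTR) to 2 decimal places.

0.65

N = 34 tokens, V = 22 types.
TTR = V / N = 22 / 34 = 0.65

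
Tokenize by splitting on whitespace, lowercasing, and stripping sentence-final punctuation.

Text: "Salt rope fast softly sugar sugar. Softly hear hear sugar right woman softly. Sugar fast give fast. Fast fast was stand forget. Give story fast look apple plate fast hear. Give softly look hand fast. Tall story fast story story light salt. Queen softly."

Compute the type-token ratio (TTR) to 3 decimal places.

0.455

N = 44 tokens, V = 20 types.
TTR = V / N = 20 / 44 = 0.455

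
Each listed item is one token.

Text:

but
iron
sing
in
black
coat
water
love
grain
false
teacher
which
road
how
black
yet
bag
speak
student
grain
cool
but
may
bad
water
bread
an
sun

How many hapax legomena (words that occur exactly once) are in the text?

Frequencies: but:2, black:2, water:2, grain:2, iron:1, sing:1, in:1, coat:1, love:1, false:1, teacher:1, which:1, road:1, how:1, yet:1, bag:1, speak:1, student:1, cool:1, may:1, … (4 more, each freq 1)
Hapax (freq=1): an, bad, bag, bread, coat, cool, false, how, in, iron, love, may, road, sing, speak, student, sun, teacher, which, yet

20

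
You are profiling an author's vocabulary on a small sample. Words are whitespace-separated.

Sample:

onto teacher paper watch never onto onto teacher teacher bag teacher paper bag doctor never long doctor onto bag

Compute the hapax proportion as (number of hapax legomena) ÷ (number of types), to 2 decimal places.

Frequencies: onto:4, teacher:4, bag:3, paper:2, never:2, doctor:2, watch:1, long:1
Hapax count = 2; type count = 8.
Ratio = 2 / 8 = 0.25

0.25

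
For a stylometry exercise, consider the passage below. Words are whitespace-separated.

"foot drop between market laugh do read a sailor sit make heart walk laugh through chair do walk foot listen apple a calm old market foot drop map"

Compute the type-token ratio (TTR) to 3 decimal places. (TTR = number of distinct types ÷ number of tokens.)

0.714

N = 28 tokens, V = 20 types.
TTR = V / N = 20 / 28 = 0.714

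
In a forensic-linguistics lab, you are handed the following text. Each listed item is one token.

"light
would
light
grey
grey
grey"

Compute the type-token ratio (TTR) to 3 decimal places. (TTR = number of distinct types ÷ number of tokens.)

N = 6 tokens, V = 3 types.
TTR = V / N = 3 / 6 = 0.500

0.500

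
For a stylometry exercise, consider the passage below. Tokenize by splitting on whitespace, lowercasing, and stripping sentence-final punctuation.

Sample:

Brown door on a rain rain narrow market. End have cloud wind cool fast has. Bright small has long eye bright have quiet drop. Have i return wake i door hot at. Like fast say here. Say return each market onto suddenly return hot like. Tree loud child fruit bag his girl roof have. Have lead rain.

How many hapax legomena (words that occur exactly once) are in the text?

28

Frequencies: have:5, rain:3, return:3, door:2, market:2, fast:2, has:2, bright:2, i:2, hot:2, like:2, say:2, brown:1, on:1, a:1, narrow:1, end:1, cloud:1, wind:1, cool:1, … (20 more, each freq 1)
Hapax (freq=1): a, at, bag, brown, child, cloud, cool, drop, each, end, eye, fruit, girl, here, his, lead, long, loud, narrow, on, onto, quiet, roof, small, suddenly, tree, wake, wind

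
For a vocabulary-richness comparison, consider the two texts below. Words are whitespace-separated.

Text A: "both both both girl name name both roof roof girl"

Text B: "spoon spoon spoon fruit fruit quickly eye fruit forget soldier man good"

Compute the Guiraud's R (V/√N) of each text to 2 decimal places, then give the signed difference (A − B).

A: V=4, N=10, R=1.26
B: V=8, N=12, R=2.31
Difference = 1.26 − 2.31 = -1.05

-1.05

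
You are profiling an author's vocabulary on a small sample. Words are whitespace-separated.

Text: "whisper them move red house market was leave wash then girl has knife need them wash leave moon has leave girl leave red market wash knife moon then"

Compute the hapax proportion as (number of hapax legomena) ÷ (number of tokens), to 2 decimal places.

Frequencies: leave:4, wash:3, them:2, red:2, market:2, then:2, girl:2, has:2, knife:2, moon:2, whisper:1, move:1, house:1, was:1, need:1
Hapax count = 5; token count = 28.
Ratio = 5 / 28 = 0.18

0.18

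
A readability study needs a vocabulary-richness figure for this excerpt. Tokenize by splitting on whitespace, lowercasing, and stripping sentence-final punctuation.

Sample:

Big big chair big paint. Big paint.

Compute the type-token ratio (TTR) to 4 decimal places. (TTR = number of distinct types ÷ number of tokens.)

0.4286

N = 7 tokens, V = 3 types.
TTR = V / N = 3 / 7 = 0.4286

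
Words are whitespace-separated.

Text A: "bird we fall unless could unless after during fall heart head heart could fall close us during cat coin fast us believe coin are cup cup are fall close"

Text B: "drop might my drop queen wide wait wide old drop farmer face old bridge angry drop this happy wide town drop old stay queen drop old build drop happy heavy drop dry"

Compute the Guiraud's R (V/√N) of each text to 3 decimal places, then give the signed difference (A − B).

A: V=17, N=29, R=3.157
B: V=18, N=32, R=3.182
Difference = 3.157 − 3.182 = -0.025

-0.025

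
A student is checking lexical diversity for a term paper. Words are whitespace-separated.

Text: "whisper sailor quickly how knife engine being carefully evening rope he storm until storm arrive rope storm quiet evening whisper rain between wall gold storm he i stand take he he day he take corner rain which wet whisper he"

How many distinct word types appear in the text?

Distinct types: {arrive, being, between, carefully, corner, day, engine, evening, gold, he, how, i, knife, quickly, quiet, rain, rope, sailor, stand, storm, take, until, wall, wet, which, whisper}
V = 26

26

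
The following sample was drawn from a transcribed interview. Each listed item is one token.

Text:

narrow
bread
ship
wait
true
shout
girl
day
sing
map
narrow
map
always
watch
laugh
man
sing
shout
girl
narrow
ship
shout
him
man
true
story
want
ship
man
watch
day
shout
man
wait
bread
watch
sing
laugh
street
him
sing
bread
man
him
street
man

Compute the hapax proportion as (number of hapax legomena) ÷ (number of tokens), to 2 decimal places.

0.07

Frequencies: man:6, shout:4, sing:4, narrow:3, bread:3, ship:3, watch:3, him:3, wait:2, true:2, girl:2, day:2, map:2, laugh:2, street:2, always:1, story:1, want:1
Hapax count = 3; token count = 46.
Ratio = 3 / 46 = 0.07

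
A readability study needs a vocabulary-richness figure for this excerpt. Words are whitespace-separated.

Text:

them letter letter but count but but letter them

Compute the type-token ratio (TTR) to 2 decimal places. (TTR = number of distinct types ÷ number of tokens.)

0.44

N = 9 tokens, V = 4 types.
TTR = V / N = 4 / 9 = 0.44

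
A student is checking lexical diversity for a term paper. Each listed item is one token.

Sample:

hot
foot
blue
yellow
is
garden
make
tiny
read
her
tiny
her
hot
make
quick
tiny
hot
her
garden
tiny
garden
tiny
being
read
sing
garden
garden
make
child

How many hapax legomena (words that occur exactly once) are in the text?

8

Frequencies: garden:5, tiny:5, hot:3, make:3, her:3, read:2, foot:1, blue:1, yellow:1, is:1, quick:1, being:1, sing:1, child:1
Hapax (freq=1): being, blue, child, foot, is, quick, sing, yellow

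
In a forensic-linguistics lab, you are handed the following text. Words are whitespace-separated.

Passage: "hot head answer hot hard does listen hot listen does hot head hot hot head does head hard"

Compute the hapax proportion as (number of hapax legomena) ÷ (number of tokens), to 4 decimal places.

0.0556

Frequencies: hot:6, head:4, does:3, hard:2, listen:2, answer:1
Hapax count = 1; token count = 18.
Ratio = 1 / 18 = 0.0556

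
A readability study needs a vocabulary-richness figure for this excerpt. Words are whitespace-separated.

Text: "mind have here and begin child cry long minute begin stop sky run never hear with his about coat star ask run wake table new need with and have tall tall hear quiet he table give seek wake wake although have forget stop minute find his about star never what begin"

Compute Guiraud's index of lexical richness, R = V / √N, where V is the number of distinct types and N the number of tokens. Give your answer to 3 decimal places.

4.621

N = 51, V = 33.
√N = 7.141428
R = 33 / 7.141428 = 4.621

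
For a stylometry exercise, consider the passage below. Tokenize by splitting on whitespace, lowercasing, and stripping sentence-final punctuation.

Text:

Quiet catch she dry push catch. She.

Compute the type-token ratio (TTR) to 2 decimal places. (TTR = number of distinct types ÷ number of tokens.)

N = 7 tokens, V = 5 types.
TTR = V / N = 5 / 7 = 0.71

0.71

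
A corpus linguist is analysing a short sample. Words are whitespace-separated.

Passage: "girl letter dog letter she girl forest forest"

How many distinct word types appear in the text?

Distinct types: {dog, forest, girl, letter, she}
V = 5

5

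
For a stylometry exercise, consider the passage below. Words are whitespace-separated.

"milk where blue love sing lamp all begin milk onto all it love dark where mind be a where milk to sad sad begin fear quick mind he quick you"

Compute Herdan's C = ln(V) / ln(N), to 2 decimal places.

N = 30, V = 20.
ln(V) = 2.995732, ln(N) = 3.401197
C = 2.995732 / 3.401197 = 0.88

0.88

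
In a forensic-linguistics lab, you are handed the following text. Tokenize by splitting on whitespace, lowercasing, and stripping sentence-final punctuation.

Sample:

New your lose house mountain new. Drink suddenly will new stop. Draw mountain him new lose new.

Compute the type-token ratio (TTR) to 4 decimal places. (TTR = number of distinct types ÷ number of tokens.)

N = 17 tokens, V = 11 types.
TTR = V / N = 11 / 17 = 0.6471

0.6471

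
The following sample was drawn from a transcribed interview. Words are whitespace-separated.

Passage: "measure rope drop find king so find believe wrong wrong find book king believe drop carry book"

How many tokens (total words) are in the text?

17

Tokens: measure, rope, drop, find, king, so, find, believe, wrong, wrong, find, book, king, believe, drop, carry, book
N = 17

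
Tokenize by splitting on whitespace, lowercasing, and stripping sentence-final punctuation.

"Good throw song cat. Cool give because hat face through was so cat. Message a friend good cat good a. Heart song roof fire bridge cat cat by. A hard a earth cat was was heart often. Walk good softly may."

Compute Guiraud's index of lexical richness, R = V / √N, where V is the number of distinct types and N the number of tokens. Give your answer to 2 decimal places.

N = 41, V = 26.
√N = 6.403124
R = 26 / 6.403124 = 4.06

4.06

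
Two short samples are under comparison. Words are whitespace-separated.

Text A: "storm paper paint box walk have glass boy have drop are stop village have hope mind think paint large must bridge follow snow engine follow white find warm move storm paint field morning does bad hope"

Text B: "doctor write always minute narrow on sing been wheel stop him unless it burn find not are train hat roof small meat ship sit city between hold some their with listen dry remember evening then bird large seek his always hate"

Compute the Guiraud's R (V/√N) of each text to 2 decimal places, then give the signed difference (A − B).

A: V=29, N=36, R=4.83
B: V=40, N=41, R=6.25
Difference = 4.83 − 6.25 = -1.42

-1.42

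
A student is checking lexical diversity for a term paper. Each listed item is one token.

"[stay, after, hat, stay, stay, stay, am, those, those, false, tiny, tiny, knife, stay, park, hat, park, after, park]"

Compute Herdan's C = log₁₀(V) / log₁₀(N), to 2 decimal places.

N = 19, V = 9.
log₁₀(V) = 0.954243, log₁₀(N) = 1.278754
C = 0.954243 / 1.278754 = 0.75

0.75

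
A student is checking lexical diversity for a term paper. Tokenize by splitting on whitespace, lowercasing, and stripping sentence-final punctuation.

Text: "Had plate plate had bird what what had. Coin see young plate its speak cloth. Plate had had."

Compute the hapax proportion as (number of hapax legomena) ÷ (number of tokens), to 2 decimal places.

Frequencies: had:5, plate:4, what:2, bird:1, coin:1, see:1, young:1, its:1, speak:1, cloth:1
Hapax count = 7; token count = 18.
Ratio = 7 / 18 = 0.39

0.39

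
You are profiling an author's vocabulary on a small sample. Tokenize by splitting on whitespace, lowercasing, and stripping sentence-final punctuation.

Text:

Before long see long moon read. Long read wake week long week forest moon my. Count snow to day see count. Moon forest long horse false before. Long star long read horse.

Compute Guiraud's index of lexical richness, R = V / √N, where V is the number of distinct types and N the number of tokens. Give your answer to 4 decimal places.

N = 32, V = 16.
√N = 5.656854
R = 16 / 5.656854 = 2.8284

2.8284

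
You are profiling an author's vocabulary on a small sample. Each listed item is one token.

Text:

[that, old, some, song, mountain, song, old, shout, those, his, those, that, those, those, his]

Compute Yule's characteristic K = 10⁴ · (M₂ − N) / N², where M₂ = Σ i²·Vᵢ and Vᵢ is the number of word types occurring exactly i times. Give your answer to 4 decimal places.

888.8889

Frequencies: those:4, that:2, old:2, song:2, his:2, some:1, mountain:1, shout:1
N = 15. Frequency spectrum: V_1=3, V_2=4, V_4=1
M₂ = 1²·3 + 2²·4 + 4²·1 = 35
K = 10000 × (35 − 15) / 15² = 888.8889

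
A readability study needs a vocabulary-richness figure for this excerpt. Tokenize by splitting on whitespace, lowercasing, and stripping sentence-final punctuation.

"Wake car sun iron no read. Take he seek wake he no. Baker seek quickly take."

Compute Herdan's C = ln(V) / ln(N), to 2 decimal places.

0.86

N = 16, V = 11.
ln(V) = 2.397895, ln(N) = 2.772589
C = 2.397895 / 2.772589 = 0.86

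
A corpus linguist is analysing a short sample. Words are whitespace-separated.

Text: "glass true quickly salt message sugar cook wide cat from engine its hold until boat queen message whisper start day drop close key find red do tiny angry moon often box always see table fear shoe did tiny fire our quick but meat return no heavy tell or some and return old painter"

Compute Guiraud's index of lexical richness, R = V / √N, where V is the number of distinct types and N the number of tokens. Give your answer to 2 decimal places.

N = 53, V = 50.
√N = 7.280110
R = 50 / 7.280110 = 6.87

6.87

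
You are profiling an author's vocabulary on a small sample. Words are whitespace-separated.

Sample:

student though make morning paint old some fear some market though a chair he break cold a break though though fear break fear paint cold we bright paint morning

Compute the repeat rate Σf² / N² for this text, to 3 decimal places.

0.080

Frequencies: though:4, paint:3, fear:3, break:3, morning:2, some:2, a:2, cold:2, student:1, make:1, old:1, market:1, chair:1, he:1, we:1, bright:1
Σf² = 67; N² = 841
Repeat rate = 67 / 841 = 0.080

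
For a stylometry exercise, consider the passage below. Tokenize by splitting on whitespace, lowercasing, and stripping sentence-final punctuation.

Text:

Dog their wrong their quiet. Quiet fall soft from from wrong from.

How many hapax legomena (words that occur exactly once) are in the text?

3

Frequencies: from:3, their:2, wrong:2, quiet:2, dog:1, fall:1, soft:1
Hapax (freq=1): dog, fall, soft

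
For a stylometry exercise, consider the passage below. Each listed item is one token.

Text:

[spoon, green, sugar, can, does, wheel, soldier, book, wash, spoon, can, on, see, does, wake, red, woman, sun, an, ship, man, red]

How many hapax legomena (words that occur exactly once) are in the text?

14

Frequencies: spoon:2, can:2, does:2, red:2, green:1, sugar:1, wheel:1, soldier:1, book:1, wash:1, on:1, see:1, wake:1, woman:1, sun:1, an:1, ship:1, man:1
Hapax (freq=1): an, book, green, man, on, see, ship, soldier, sugar, sun, wake, wash, wheel, woman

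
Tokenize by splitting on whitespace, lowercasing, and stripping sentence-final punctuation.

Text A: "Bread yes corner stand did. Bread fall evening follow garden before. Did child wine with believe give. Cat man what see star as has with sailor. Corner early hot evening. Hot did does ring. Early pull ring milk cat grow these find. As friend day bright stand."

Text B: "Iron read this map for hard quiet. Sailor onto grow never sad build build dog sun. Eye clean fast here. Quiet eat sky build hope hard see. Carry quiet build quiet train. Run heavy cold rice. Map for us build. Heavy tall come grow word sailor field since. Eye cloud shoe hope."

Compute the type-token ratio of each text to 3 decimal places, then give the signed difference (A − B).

TTR(A) = 35/47 = 0.745
TTR(B) = 37/52 = 0.712
Difference = 0.745 − 0.712 = 0.033

0.033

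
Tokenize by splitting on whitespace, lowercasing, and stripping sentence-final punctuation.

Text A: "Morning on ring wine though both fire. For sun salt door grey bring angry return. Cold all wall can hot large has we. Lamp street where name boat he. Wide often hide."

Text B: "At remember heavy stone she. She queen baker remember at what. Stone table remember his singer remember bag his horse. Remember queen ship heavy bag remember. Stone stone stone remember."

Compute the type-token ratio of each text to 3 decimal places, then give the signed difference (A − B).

0.533

TTR(A) = 32/32 = 1.000
TTR(B) = 14/30 = 0.467
Difference = 1.000 − 0.467 = 0.533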